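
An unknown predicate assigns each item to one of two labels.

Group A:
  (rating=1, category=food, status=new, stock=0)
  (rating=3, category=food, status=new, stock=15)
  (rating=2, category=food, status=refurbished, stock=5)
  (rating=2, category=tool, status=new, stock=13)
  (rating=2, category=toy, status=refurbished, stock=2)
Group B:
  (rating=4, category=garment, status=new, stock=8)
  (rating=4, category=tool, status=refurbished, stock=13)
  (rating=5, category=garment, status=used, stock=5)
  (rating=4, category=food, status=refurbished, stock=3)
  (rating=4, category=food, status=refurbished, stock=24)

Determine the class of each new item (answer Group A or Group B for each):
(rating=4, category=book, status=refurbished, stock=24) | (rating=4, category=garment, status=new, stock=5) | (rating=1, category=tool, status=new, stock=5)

Group B, Group B, Group A

'Group A' ⟺ rating ≤ 3.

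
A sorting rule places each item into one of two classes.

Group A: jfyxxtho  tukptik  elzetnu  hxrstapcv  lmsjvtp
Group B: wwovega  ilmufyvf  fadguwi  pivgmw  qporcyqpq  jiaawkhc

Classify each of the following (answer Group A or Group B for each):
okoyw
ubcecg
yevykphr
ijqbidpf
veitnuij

Group B, Group B, Group B, Group B, Group A

The rule appears to be: contains 't'.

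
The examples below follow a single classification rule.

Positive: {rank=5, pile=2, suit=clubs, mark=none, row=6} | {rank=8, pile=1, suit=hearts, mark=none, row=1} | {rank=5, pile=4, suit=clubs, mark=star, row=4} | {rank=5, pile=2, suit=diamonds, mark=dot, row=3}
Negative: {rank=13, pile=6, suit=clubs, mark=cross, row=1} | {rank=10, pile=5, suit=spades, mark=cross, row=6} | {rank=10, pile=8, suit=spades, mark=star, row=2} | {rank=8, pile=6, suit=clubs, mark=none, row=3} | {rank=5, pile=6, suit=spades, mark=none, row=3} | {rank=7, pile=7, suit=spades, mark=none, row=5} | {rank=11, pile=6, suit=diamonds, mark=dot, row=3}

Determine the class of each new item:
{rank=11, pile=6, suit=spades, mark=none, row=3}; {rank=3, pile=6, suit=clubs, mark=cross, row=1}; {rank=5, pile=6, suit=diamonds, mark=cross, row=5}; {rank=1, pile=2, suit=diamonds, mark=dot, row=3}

Negative, Negative, Negative, Positive

All 'Positive' examples share one property — pile ≤ 4 — and every 'Negative' example lacks it.
{rank=11, pile=6, suit=spades, mark=none, row=3}: Negative (pile = 6). {rank=3, pile=6, suit=clubs, mark=cross, row=1}: Negative (pile = 6). {rank=5, pile=6, suit=diamonds, mark=cross, row=5}: Negative (pile = 6). {rank=1, pile=2, suit=diamonds, mark=dot, row=3}: Positive (pile = 2).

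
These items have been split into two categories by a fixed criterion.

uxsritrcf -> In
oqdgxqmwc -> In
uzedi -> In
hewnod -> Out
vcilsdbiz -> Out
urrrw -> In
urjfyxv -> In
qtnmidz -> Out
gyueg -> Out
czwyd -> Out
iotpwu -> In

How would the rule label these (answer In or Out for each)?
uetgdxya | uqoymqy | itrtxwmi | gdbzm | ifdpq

In, In, In, Out, In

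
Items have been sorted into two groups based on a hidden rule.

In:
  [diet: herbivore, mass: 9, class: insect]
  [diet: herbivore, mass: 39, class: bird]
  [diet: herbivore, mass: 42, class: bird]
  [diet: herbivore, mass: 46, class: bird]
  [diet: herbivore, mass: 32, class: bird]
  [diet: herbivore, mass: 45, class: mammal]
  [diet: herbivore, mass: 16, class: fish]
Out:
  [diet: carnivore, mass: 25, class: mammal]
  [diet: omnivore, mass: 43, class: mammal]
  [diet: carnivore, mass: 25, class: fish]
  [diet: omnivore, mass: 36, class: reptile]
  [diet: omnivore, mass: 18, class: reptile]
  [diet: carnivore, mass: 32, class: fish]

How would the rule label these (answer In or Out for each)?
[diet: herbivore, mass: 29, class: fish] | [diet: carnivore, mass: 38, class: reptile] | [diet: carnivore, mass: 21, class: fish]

In, Out, Out

Looking at the examples, the only property every 'In' case has and every 'Out' case lacks is: diet is herbivore.
[diet: herbivore, mass: 29, class: fish] — diet is herbivore, hence In. [diet: carnivore, mass: 38, class: reptile] — diet is carnivore, hence Out. [diet: carnivore, mass: 21, class: fish] — diet is carnivore, hence Out.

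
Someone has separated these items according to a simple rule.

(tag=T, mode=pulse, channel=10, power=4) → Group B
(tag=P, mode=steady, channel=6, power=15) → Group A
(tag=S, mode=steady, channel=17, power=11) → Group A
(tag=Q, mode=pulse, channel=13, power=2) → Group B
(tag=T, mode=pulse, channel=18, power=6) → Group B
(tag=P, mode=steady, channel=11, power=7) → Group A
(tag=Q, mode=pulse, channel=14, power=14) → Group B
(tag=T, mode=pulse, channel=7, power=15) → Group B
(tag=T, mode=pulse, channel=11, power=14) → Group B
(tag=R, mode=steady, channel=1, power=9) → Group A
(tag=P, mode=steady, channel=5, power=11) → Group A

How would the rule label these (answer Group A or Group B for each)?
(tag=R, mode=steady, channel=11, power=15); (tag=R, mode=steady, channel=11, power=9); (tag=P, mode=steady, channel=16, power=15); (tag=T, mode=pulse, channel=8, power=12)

The distinguishing property — mode is steady — holds for all the 'Group A' cases and none of the 'Group B' cases.
(tag=R, mode=steady, channel=11, power=15): mode is steady — qualifies, so Group A.
(tag=R, mode=steady, channel=11, power=9): mode is steady — qualifies, so Group A.
(tag=P, mode=steady, channel=16, power=15): mode is steady — qualifies, so Group A.
(tag=T, mode=pulse, channel=8, power=12): mode is pulse — does not satisfy this, so Group B.

Group A, Group A, Group A, Group B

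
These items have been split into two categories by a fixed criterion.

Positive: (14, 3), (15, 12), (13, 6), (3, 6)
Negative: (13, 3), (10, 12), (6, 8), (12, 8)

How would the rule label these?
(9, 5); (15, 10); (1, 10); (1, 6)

Every 'Positive' example satisfies: sum is odd. None of the 'Negative' examples do.
(9, 5): Negative (9+5 = 14). (15, 10): Positive (15+10 = 25). (1, 10): Positive (1+10 = 11). (1, 6): Positive (1+6 = 7).

Negative, Positive, Positive, Positive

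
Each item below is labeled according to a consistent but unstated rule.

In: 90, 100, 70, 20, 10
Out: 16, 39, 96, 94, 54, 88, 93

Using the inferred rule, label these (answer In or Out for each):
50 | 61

In, Out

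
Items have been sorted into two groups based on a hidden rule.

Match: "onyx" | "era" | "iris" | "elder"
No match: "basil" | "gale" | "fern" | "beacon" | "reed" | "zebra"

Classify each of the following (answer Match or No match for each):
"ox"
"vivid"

Match, No match

The rule appears to be: starts with a vowel.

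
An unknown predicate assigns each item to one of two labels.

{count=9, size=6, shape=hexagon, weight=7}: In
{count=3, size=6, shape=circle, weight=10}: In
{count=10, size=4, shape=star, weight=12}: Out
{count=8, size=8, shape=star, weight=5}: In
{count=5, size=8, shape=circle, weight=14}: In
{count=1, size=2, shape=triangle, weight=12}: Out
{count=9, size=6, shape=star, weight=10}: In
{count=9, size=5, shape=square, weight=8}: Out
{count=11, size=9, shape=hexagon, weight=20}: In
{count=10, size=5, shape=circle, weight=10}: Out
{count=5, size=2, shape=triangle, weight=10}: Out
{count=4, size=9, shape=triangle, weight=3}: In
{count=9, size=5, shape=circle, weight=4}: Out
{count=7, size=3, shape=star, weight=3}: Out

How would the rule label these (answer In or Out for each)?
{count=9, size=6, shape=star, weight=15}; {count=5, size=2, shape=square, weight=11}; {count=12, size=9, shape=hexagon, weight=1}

In, Out, In

Every 'In' example satisfies: size ≥ 6. None of the 'Out' examples do.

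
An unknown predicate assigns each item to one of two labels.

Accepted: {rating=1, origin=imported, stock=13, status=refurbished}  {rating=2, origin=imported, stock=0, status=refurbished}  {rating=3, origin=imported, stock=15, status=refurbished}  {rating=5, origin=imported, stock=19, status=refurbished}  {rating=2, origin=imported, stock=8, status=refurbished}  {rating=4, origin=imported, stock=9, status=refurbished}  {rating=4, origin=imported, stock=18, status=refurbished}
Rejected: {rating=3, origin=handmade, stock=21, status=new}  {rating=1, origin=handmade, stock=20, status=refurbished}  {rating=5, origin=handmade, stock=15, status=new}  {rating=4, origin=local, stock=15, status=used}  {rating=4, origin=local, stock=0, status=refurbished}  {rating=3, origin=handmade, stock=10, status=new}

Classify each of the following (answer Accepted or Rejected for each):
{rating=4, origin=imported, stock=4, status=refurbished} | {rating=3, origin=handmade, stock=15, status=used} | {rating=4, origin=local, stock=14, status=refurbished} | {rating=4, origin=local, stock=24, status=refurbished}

Accepted, Rejected, Rejected, Rejected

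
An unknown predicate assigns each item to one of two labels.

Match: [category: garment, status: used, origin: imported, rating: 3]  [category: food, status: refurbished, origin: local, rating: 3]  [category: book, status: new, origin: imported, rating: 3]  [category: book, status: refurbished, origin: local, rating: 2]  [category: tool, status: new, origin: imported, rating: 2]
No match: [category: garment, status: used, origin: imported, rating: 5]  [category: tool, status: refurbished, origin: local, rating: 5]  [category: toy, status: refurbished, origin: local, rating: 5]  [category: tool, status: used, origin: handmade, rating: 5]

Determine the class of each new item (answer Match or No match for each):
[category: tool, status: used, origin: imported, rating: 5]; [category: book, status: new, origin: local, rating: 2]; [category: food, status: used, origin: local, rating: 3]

No match, Match, Match

The distinguishing property — rating ≤ 3 — holds for all the 'Match' cases and none of the 'No match' cases.
[category: tool, status: used, origin: imported, rating: 5]: rating = 5 — lacks this property, so No match.
[category: book, status: new, origin: local, rating: 2]: rating = 2 — fits, so Match.
[category: food, status: used, origin: local, rating: 3]: rating = 3 — fits, so Match.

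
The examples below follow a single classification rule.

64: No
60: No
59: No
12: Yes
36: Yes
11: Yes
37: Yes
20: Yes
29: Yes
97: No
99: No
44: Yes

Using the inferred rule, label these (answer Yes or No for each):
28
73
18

The classifier is using: at most 44.
Yes: 28, since 28 ≤ 44.
No: 73, since 73 > 44.
Yes: 18, since 18 ≤ 44.

Yes, No, Yes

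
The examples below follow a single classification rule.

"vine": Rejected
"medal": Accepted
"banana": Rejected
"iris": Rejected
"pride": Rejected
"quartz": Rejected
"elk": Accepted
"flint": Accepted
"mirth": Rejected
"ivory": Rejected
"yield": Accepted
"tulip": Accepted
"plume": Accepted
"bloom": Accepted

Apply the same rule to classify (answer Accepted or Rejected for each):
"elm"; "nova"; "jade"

A rule that fits every label: contains 'l' — true of each 'Accepted' example, false of each 'Rejected' one.
"elm": has 'l' — passes, so Accepted. "nova": no 'l' — doesn't match, so Rejected. "jade": no 'l' — doesn't match, so Rejected.

Accepted, Rejected, Rejected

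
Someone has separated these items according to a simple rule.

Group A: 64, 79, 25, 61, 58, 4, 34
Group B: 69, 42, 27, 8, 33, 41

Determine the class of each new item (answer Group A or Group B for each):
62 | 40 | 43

Group B, Group A, Group A

'Group A' ⟺ ≡ 1 (mod 3).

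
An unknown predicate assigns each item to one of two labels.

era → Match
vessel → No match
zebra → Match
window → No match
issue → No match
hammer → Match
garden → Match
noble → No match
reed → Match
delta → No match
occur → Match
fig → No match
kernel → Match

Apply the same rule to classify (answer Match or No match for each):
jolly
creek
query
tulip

Looking at the examples, the only property every 'Match' case has and every 'No match' case lacks is: contains 'r'.
jolly: no 'r', fails this test → No match.
creek: has 'r', passes → Match.
query: has 'r', passes → Match.
tulip: no 'r', fails this test → No match.

No match, Match, Match, No match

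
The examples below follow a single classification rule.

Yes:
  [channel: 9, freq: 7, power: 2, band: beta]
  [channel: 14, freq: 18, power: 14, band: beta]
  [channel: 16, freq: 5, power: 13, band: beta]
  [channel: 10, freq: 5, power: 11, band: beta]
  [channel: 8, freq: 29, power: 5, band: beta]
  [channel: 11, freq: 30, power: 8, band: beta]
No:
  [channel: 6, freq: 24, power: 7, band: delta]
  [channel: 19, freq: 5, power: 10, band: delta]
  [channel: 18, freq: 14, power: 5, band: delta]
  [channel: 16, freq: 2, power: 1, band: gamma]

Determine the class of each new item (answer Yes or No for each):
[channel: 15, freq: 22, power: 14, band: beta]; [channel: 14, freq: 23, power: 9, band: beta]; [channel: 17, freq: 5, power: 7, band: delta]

Rule: band is beta. This holds for each 'Yes' example and fails for each 'No' one.

Yes, Yes, No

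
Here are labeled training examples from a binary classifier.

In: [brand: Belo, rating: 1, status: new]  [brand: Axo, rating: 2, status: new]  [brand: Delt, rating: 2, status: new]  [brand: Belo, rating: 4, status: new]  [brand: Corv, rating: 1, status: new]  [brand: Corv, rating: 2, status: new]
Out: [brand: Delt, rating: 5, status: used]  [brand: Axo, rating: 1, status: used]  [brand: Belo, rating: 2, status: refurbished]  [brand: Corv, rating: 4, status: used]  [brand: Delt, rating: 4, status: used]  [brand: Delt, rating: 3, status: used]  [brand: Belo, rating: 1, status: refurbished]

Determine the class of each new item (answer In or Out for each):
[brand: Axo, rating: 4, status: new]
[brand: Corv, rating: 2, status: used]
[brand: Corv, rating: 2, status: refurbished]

In, Out, Out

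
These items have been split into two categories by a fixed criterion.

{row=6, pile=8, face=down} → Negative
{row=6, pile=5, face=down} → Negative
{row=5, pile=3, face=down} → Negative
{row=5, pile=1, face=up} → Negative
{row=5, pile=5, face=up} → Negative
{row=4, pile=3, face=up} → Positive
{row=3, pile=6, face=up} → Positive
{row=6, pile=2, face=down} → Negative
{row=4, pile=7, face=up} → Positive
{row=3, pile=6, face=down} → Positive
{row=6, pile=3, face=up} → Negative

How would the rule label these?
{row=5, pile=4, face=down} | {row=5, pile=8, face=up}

Negative, Negative

Rule: row ≤ 4. This holds for each 'Positive' example and fails for each 'Negative' one.
{row=5, pile=4, face=down}: Negative (row = 5). {row=5, pile=8, face=up}: Negative (row = 5).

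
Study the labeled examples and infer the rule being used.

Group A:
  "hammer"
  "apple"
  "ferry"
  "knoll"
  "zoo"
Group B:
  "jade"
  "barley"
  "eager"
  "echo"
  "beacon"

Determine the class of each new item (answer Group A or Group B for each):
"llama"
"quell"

One predicate separates the groups cleanly: has a double letter.

Group A, Group A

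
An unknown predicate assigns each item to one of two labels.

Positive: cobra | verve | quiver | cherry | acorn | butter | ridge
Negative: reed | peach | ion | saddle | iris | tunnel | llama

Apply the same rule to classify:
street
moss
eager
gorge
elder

Positive, Negative, Positive, Positive, Positive

All 'Positive' examples share one property — length ≥ 5 AND contains 'r' — and every 'Negative' example lacks it.
street — length 6, has 'r', hence Positive. moss — length 4, no 'r', hence Negative. eager — length 5, has 'r', hence Positive. gorge — length 5, has 'r', hence Positive. elder — length 5, has 'r', hence Positive.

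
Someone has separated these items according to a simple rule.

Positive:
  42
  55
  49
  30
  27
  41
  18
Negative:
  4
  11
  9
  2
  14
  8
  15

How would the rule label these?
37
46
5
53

Positive, Positive, Negative, Positive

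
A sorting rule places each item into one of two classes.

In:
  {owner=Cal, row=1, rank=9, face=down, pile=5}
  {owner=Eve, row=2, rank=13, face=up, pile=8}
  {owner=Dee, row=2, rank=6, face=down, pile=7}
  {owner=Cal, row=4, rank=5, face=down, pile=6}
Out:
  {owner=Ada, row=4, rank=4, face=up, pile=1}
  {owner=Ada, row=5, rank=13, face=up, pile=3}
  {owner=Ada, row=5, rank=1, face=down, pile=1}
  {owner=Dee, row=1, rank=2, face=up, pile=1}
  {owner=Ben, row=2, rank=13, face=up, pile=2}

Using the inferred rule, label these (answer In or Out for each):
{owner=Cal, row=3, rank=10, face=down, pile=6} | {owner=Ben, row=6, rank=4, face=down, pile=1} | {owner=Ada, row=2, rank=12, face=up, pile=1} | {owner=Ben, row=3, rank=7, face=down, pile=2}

In, Out, Out, Out

The simplest hypothesis consistent with all the labels is: pile ≥ 5.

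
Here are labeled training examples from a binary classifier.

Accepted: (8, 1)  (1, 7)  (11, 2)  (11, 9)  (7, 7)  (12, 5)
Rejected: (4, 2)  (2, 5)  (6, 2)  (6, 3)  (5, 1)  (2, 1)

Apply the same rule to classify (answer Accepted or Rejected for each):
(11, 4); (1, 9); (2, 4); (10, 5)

Accepted, Accepted, Rejected, Accepted

A rule that fits every label: max ≥ 7 — true of each 'Accepted' example, false of each 'Rejected' one.
(11, 4): max 11 — checks out, so Accepted.
(1, 9): max 9 — checks out, so Accepted.
(2, 4): max 4 — fails this test, so Rejected.
(10, 5): max 10 — checks out, so Accepted.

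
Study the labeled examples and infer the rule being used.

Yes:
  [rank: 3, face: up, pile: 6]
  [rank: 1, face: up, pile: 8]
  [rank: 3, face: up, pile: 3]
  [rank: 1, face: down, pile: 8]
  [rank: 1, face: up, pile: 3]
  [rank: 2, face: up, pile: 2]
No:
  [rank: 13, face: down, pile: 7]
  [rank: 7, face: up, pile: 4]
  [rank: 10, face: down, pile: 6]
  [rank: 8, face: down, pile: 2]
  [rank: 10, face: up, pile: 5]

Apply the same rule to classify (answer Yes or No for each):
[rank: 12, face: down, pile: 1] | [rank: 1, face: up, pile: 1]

Every 'Yes' example satisfies: rank ≤ 3. None of the 'No' examples do.
[rank: 12, face: down, pile: 1] → rank = 12 → No. [rank: 1, face: up, pile: 1] → rank = 1 → Yes.

No, Yes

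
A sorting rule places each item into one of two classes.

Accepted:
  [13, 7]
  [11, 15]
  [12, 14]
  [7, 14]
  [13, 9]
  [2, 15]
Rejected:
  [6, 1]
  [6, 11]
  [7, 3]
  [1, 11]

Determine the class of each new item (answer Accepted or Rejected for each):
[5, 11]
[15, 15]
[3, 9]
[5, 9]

'Accepted' ⟺ max ≥ 12.
[5, 11]: max 11, doesn't qualify → Rejected.
[15, 15]: max 15, fits → Accepted.
[3, 9]: max 9, doesn't qualify → Rejected.
[5, 9]: max 9, doesn't qualify → Rejected.

Rejected, Accepted, Rejected, Rejected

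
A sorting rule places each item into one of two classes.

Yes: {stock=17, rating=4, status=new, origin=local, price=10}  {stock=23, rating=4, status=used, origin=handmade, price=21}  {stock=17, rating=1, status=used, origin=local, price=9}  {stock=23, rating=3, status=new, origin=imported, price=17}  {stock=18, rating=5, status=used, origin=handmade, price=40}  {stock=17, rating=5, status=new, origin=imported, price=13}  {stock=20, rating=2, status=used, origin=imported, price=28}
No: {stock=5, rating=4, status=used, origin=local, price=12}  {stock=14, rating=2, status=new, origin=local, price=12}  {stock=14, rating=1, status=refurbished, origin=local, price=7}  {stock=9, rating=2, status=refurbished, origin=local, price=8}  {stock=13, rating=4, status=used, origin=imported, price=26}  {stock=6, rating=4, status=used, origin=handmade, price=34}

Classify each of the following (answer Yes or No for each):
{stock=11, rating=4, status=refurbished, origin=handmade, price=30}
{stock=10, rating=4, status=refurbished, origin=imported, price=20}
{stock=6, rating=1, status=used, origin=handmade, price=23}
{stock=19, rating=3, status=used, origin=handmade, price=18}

No, No, No, Yes

All 'Yes' examples share one property — stock ≥ 17 — and every 'No' example lacks it.
{stock=11, rating=4, status=refurbished, origin=handmade, price=30} — stock = 11, hence No. {stock=10, rating=4, status=refurbished, origin=imported, price=20} — stock = 10, hence No. {stock=6, rating=1, status=used, origin=handmade, price=23} — stock = 6, hence No. {stock=19, rating=3, status=used, origin=handmade, price=18} — stock = 19, hence Yes.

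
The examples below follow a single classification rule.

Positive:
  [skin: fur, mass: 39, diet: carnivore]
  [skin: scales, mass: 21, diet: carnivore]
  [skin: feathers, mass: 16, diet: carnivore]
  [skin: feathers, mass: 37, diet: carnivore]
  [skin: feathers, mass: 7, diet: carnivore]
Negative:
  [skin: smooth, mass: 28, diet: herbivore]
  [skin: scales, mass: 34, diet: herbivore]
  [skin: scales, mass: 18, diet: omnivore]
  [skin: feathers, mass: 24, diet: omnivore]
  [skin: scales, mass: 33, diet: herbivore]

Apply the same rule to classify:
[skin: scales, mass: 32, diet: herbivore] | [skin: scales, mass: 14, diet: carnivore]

'Positive' ⟺ diet is carnivore.
Negative: [skin: scales, mass: 32, diet: herbivore], since diet is herbivore.
Positive: [skin: scales, mass: 14, diet: carnivore], since diet is carnivore.

Negative, Positive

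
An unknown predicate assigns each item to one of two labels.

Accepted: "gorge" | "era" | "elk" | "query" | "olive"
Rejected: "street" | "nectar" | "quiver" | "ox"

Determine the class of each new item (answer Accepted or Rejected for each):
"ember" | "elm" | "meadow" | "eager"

Every 'Accepted' example satisfies: odd length. None of the 'Rejected' examples do.
"ember" → length 5 → Accepted. "elm" → length 3 → Accepted. "meadow" → length 6 → Rejected. "eager" → length 5 → Accepted.

Accepted, Accepted, Rejected, Accepted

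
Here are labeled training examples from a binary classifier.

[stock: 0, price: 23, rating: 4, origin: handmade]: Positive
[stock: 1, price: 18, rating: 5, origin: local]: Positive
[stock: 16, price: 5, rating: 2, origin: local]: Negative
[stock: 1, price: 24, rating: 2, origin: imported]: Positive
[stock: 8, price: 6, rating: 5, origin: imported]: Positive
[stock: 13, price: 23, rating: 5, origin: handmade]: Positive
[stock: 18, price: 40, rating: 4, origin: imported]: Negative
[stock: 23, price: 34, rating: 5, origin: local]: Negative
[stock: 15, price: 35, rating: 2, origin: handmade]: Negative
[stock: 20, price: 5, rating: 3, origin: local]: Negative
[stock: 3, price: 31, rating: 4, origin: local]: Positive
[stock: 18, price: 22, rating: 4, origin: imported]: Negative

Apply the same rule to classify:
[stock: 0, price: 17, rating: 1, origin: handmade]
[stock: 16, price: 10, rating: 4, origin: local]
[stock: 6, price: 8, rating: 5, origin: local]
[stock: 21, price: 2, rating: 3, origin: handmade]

Positive, Negative, Positive, Negative

The simplest hypothesis consistent with all the labels is: stock ≤ 13.
[stock: 0, price: 17, rating: 1, origin: handmade]: stock = 0, passes → Positive.
[stock: 16, price: 10, rating: 4, origin: local]: stock = 16, does not satisfy this → Negative.
[stock: 6, price: 8, rating: 5, origin: local]: stock = 6, passes → Positive.
[stock: 21, price: 2, rating: 3, origin: handmade]: stock = 21, does not satisfy this → Negative.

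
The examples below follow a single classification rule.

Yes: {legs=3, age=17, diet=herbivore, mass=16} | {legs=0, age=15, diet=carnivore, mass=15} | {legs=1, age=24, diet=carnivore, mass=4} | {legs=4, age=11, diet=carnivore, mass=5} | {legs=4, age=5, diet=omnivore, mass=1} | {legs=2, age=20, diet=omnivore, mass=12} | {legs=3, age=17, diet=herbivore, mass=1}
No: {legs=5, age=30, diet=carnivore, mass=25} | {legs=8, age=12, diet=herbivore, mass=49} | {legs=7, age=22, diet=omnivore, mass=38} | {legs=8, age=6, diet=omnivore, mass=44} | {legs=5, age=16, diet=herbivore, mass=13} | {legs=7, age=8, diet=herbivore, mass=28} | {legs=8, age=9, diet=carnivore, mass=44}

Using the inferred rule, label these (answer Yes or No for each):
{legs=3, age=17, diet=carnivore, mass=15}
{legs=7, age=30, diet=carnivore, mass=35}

Yes, No

The simplest hypothesis consistent with all the labels is: legs ≤ 4.
Yes: {legs=3, age=17, diet=carnivore, mass=15}, since legs = 3. No: {legs=7, age=30, diet=carnivore, mass=35}, since legs = 7.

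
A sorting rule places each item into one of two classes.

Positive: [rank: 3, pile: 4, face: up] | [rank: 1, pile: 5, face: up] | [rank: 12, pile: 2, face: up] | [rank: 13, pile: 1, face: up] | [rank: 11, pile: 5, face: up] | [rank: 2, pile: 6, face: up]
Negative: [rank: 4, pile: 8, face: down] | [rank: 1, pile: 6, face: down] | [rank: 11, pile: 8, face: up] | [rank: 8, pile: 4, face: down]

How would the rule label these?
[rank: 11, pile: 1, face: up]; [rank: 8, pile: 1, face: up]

Every 'Positive' example satisfies: face is up AND pile ≤ 6. None of the 'Negative' examples do.
[rank: 11, pile: 1, face: up] — face is up, pile = 1, hence Positive.
[rank: 8, pile: 1, face: up] — face is up, pile = 1, hence Positive.

Positive, Positive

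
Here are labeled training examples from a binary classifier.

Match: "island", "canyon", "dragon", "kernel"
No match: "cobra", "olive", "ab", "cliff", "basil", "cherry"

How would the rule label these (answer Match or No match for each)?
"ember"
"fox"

No match, No match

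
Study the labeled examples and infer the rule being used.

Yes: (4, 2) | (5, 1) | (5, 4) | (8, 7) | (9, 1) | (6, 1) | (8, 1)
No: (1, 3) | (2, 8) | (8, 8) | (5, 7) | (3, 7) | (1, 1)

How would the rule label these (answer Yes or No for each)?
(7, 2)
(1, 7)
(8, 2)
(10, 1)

Yes, No, Yes, Yes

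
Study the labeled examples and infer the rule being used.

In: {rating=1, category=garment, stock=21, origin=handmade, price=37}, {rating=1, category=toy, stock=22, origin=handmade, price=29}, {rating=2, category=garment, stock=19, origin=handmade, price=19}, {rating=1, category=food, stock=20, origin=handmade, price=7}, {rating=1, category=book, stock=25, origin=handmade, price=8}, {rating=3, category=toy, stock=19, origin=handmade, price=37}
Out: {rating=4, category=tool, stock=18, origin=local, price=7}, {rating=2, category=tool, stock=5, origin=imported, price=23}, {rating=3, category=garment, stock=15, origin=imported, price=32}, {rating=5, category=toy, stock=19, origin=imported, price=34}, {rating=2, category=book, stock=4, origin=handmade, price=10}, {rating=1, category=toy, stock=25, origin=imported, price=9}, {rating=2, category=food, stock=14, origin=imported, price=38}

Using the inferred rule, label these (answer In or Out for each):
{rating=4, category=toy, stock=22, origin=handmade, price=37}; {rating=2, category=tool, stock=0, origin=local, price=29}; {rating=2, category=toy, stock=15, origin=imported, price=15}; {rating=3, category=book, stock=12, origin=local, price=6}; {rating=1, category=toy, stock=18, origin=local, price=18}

The common property of the 'In' items is: origin is handmade AND stock ≥ 5. No 'Out' item has it.
{rating=4, category=toy, stock=22, origin=handmade, price=37}: origin is handmade, stock = 22, checks out → In. {rating=2, category=tool, stock=0, origin=local, price=29}: origin is local, stock = 0, doesn't qualify → Out. {rating=2, category=toy, stock=15, origin=imported, price=15}: origin is imported, stock = 15, doesn't qualify → Out. {rating=3, category=book, stock=12, origin=local, price=6}: origin is local, stock = 12, doesn't qualify → Out. {rating=1, category=toy, stock=18, origin=local, price=18}: origin is local, stock = 18, doesn't qualify → Out.

In, Out, Out, Out, Out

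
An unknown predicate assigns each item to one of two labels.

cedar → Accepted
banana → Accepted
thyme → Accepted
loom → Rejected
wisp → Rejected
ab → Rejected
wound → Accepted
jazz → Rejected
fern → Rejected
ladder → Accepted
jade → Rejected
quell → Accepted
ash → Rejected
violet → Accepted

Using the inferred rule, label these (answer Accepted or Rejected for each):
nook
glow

Rejected, Rejected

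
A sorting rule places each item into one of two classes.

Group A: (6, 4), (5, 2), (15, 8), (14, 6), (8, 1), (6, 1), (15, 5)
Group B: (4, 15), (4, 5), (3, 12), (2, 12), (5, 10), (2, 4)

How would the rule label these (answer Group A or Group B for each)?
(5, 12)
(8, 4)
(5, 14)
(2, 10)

The common property of the 'Group A' items is: first > second. No 'Group B' item has it.
(5, 12) → 5 < 12 → Group B. (8, 4) → 8 > 4 → Group A. (5, 14) → 5 < 14 → Group B. (2, 10) → 2 < 10 → Group B.

Group B, Group A, Group B, Group B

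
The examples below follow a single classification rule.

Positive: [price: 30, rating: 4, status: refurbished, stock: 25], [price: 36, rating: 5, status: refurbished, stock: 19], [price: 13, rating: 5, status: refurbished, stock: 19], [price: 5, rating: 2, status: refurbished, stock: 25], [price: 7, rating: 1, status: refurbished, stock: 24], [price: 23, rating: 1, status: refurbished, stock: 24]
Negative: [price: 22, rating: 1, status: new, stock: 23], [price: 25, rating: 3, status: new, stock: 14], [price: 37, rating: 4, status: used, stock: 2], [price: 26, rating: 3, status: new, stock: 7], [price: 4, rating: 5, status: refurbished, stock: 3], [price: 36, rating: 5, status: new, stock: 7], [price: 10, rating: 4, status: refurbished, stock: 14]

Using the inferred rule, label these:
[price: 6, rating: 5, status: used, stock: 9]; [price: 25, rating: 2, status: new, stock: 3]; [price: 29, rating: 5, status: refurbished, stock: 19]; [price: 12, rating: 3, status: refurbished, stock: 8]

A rule that fits every label: status is refurbished AND stock ≥ 19 — true of each 'Positive' example, false of each 'Negative' one.
Negative: [price: 6, rating: 5, status: used, stock: 9], since status is used, stock = 9.
Negative: [price: 25, rating: 2, status: new, stock: 3], since status is new, stock = 3.
Positive: [price: 29, rating: 5, status: refurbished, stock: 19], since status is refurbished, stock = 19.
Negative: [price: 12, rating: 3, status: refurbished, stock: 8], since status is refurbished, stock = 8.

Negative, Negative, Positive, Negative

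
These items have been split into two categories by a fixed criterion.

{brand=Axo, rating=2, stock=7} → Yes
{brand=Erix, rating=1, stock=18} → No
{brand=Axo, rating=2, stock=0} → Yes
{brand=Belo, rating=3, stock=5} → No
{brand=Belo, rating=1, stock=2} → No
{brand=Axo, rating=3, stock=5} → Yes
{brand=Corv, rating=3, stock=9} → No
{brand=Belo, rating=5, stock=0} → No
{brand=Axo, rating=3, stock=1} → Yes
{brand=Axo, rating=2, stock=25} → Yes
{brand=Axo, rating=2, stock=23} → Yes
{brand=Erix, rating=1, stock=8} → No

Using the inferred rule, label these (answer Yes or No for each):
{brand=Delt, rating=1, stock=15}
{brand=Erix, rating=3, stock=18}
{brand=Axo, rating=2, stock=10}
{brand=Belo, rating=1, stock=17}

Rule: brand is Axo. This holds for each 'Yes' example and fails for each 'No' one.
{brand=Delt, rating=1, stock=15}: brand is Delt, fails this test → No. {brand=Erix, rating=3, stock=18}: brand is Erix, fails this test → No. {brand=Axo, rating=2, stock=10}: brand is Axo, passes → Yes. {brand=Belo, rating=1, stock=17}: brand is Belo, fails this test → No.

No, No, Yes, No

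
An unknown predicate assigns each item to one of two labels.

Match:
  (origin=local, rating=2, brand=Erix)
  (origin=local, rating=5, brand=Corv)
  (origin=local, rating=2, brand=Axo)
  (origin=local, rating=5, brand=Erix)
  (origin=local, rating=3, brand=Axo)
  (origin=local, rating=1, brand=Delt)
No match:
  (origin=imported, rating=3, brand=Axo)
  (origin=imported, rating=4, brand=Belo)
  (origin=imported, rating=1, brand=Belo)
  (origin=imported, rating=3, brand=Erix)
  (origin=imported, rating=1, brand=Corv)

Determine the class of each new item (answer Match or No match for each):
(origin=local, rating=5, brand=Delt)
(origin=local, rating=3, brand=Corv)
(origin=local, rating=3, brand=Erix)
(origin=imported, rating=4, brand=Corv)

Match, Match, Match, No match

All 'Match' examples share one property — origin is local — and every 'No match' example lacks it.
(origin=local, rating=5, brand=Delt): Match (origin is local).
(origin=local, rating=3, brand=Corv): Match (origin is local).
(origin=local, rating=3, brand=Erix): Match (origin is local).
(origin=imported, rating=4, brand=Corv): No match (origin is imported).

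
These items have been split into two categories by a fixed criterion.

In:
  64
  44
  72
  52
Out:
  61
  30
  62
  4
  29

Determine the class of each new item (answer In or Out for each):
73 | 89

Out, Out

The common property of the 'In' items is: multiple of 4 AND at least 29. No 'Out' item has it.
Out: 73, since 73 = 4·18 + 1, 73 ≥ 29.
Out: 89, since 89 = 4·22 + 1, 89 ≥ 29.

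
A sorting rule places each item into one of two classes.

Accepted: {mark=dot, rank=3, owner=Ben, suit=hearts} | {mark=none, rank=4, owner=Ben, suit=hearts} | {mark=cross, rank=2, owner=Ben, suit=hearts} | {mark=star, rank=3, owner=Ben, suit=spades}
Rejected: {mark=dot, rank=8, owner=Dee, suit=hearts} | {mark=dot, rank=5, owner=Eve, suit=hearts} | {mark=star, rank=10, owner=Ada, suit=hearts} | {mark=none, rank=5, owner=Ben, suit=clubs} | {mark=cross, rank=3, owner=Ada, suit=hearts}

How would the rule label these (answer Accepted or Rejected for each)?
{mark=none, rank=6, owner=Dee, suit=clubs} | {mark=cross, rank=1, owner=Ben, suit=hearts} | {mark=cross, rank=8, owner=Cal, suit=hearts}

The classifier is using: owner is Ben AND rank ≤ 4.

Rejected, Accepted, Rejected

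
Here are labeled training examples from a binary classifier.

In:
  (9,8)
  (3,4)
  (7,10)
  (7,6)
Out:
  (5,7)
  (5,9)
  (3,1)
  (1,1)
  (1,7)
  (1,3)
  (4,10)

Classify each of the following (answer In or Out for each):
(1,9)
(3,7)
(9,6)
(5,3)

Every 'In' example satisfies: sum is odd. None of the 'Out' examples do.
(1,9) — 1+9 = 10, hence Out. (3,7) — 3+7 = 10, hence Out. (9,6) — 9+6 = 15, hence In. (5,3) — 5+3 = 8, hence Out.

Out, Out, In, Out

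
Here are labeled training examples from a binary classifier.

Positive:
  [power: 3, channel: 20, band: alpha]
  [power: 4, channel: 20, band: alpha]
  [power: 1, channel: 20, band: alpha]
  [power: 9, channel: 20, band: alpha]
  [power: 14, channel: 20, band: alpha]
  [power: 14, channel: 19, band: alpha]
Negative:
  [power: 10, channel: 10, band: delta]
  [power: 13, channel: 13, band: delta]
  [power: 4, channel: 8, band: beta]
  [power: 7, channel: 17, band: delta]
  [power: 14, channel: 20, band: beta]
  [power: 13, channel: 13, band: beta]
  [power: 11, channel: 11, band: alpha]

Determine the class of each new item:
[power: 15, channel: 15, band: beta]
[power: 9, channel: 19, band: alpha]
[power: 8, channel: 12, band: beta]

Negative, Positive, Negative

The simplest hypothesis consistent with all the labels is: band is alpha AND channel ≥ 13.
[power: 15, channel: 15, band: beta]: band is beta, channel = 15, doesn't qualify → Negative.
[power: 9, channel: 19, band: alpha]: band is alpha, channel = 19, matches → Positive.
[power: 8, channel: 12, band: beta]: band is beta, channel = 12, doesn't qualify → Negative.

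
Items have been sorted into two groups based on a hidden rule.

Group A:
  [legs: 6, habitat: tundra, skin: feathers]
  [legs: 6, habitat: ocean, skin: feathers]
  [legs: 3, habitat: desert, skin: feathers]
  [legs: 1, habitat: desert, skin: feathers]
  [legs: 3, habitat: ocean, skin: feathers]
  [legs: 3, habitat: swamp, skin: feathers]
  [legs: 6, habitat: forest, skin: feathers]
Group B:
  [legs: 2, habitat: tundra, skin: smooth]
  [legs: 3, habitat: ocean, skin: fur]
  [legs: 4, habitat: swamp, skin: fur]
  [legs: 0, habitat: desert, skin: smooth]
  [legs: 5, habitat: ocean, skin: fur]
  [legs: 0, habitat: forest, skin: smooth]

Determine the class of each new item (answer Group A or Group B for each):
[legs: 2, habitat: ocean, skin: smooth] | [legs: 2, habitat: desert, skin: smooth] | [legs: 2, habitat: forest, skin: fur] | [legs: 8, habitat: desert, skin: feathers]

Group B, Group B, Group B, Group A

The rule appears to be: skin is feathers.
[legs: 2, habitat: ocean, skin: smooth]: skin is smooth — does not fit, so Group B. [legs: 2, habitat: desert, skin: smooth]: skin is smooth — does not fit, so Group B. [legs: 2, habitat: forest, skin: fur]: skin is fur — does not fit, so Group B. [legs: 8, habitat: desert, skin: feathers]: skin is feathers — qualifies, so Group A.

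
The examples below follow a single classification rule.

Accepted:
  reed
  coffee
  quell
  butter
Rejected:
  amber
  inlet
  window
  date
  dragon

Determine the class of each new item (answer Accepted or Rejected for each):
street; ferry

Rule: has a double letter. This holds for each 'Accepted' example and fails for each 'Rejected' one.
Accepted: street, since 'ee' doubled.
Accepted: ferry, since 'rr' doubled.

Accepted, Accepted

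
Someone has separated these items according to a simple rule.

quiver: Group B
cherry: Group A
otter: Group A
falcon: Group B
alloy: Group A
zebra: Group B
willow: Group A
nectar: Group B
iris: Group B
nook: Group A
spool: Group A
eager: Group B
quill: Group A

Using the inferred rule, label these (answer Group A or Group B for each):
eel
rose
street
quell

Comparing the two groups points to one rule — has a double letter.

Group A, Group B, Group A, Group A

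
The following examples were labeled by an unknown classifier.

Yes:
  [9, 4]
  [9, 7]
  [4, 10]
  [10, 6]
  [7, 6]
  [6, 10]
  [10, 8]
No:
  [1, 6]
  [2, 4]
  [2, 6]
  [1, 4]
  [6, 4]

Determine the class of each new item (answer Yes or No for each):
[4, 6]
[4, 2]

The distinguishing property — sum ≥ 13 — holds for all the 'Yes' cases and none of the 'No' cases.
[4, 6] — 4+6 = 10, hence No.
[4, 2] — 4+2 = 6, hence No.

No, No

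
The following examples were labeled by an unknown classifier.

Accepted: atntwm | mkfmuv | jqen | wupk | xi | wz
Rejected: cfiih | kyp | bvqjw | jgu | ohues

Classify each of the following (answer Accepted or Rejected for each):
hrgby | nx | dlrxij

The distinguishing property — even length — holds for all the 'Accepted' cases and none of the 'Rejected' cases.
hrgby: Rejected (length 5). nx: Accepted (length 2). dlrxij: Accepted (length 6).

Rejected, Accepted, Accepted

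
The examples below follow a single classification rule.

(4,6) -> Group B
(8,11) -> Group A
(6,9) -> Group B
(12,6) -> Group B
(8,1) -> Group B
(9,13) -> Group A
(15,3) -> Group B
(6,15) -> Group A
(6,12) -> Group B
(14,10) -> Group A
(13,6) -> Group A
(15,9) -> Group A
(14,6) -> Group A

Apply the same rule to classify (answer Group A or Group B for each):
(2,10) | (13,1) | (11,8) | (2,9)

Group B, Group B, Group A, Group B

The simplest hypothesis consistent with all the labels is: sum ≥ 19.
(2,10) → 2+10 = 12 → Group B. (13,1) → 13+1 = 14 → Group B. (11,8) → 11+8 = 19 → Group A. (2,9) → 2+9 = 11 → Group B.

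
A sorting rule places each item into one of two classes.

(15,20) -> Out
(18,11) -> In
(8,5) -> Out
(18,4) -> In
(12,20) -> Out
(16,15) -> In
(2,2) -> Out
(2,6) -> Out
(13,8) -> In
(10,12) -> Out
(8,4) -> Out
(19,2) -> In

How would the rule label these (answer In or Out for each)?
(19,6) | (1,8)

Rule: first > second AND sum ≥ 21. This holds for each 'In' example and fails for each 'Out' one.

In, Out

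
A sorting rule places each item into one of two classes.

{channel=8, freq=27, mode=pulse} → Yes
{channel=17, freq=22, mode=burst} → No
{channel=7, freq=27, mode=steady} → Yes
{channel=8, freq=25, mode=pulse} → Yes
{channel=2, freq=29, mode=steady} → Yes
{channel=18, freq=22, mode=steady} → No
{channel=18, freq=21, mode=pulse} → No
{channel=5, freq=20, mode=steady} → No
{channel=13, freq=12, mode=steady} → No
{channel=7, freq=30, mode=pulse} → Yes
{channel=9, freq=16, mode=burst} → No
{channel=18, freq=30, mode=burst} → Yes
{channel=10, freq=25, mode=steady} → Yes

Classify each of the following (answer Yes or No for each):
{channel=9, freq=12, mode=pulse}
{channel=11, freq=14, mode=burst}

No, No

The pattern is that an item is 'Yes' exactly when: freq ≥ 25.
{channel=9, freq=12, mode=pulse}: freq = 12, does not pass → No. {channel=11, freq=14, mode=burst}: freq = 14, does not pass → No.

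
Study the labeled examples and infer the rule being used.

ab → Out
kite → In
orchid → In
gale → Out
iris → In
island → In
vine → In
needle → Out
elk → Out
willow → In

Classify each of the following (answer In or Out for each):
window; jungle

In, Out

All 'In' examples share one property — contains 'i' — and every 'Out' example lacks it.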